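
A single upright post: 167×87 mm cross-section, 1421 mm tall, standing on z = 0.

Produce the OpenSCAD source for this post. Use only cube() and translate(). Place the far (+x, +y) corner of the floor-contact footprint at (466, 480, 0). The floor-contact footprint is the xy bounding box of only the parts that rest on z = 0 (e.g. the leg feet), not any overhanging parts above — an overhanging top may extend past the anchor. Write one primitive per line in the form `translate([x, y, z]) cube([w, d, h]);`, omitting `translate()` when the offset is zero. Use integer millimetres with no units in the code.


translate([299, 393, 0]) cube([167, 87, 1421]);


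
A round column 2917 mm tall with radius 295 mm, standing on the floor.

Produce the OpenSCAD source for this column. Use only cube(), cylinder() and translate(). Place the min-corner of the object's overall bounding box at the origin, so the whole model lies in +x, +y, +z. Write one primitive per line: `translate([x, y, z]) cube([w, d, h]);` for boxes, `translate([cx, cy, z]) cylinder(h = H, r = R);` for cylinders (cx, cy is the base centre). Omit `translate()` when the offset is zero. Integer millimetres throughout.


translate([295, 295, 0]) cylinder(h = 2917, r = 295);


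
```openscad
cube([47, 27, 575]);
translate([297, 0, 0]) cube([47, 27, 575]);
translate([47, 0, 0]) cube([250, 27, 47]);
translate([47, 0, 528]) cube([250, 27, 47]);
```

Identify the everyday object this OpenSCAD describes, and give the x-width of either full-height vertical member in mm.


A picture frame. The border width is 47 mm.

Four thin pieces enclosing a rectangular opening — a picture frame. The two full-height stiles are 575 mm tall; the top rail sits at z = 528 and is 47 mm tall, so the border above the opening is 575 − 528 = 47 mm, matching the stile x-width.


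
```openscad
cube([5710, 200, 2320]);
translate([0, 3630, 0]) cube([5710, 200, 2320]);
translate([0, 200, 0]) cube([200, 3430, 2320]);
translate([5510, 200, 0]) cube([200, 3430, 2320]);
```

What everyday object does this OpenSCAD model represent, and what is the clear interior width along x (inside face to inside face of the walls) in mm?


A house (or room) frame. The interior width is 5310 mm.

Four 2320 mm walls enclosing a rectangle with no floor or roof — a room or house frame. Outside width is 5710 mm and wall thickness is 200 mm, so the interior width is 5710 − 2 × 200 = 5310 mm.


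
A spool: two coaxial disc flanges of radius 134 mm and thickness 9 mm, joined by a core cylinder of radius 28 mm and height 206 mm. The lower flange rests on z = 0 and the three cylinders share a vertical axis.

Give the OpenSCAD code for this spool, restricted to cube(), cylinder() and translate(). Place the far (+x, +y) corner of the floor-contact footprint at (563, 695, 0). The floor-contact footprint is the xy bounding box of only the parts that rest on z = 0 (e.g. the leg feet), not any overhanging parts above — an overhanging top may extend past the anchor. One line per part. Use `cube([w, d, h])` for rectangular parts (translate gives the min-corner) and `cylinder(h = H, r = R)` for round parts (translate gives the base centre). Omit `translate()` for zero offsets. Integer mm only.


translate([429, 561, 0]) cylinder(h = 9, r = 134);
translate([429, 561, 9]) cylinder(h = 206, r = 28);
translate([429, 561, 215]) cylinder(h = 9, r = 134);


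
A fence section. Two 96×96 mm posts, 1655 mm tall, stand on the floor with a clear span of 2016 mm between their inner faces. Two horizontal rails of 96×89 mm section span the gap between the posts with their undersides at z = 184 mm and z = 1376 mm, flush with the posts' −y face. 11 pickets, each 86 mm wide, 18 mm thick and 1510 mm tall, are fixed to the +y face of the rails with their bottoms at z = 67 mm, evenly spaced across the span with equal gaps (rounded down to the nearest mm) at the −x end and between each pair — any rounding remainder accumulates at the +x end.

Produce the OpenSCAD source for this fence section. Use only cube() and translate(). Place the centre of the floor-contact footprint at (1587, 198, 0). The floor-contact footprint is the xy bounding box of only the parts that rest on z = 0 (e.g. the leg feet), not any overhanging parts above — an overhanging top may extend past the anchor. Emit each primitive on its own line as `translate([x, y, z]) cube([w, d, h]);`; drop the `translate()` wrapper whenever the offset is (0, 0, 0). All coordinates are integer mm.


translate([483, 150, 0]) cube([96, 96, 1655]);
translate([2595, 150, 0]) cube([96, 96, 1655]);
translate([579, 150, 184]) cube([2016, 96, 89]);
translate([579, 150, 1376]) cube([2016, 96, 89]);
translate([668, 246, 67]) cube([86, 18, 1510]);
translate([843, 246, 67]) cube([86, 18, 1510]);
translate([1018, 246, 67]) cube([86, 18, 1510]);
translate([1193, 246, 67]) cube([86, 18, 1510]);
translate([1368, 246, 67]) cube([86, 18, 1510]);
translate([1543, 246, 67]) cube([86, 18, 1510]);
translate([1718, 246, 67]) cube([86, 18, 1510]);
translate([1893, 246, 67]) cube([86, 18, 1510]);
translate([2068, 246, 67]) cube([86, 18, 1510]);
translate([2243, 246, 67]) cube([86, 18, 1510]);
translate([2418, 246, 67]) cube([86, 18, 1510]);


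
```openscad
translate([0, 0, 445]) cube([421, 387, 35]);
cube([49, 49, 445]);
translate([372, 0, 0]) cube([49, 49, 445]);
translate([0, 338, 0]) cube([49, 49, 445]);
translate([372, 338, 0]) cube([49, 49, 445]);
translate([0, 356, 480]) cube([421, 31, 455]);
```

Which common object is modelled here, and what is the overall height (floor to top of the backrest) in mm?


A chair. The overall height is 935 mm.

A slab on four corner posts with a tall panel at the back — a chair. The seat slab sits at z = 445 with thickness 35, and the 455 mm backrest starts at the seat top, so the overall height is 445 + 35 + 455 = 935 mm.


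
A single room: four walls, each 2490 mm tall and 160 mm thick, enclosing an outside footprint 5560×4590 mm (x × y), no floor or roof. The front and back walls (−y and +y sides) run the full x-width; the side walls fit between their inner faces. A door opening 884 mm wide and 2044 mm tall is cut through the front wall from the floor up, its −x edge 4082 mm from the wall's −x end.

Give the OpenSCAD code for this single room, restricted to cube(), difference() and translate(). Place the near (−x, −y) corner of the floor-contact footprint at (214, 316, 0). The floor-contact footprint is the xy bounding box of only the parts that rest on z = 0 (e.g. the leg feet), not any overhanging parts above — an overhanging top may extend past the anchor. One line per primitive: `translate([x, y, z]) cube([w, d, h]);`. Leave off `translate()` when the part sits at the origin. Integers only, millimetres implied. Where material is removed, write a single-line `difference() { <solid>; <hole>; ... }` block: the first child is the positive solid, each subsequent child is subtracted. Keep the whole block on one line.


difference() { translate([214, 316, 0]) cube([5560, 160, 2490]); translate([4296, 316, 0]) cube([884, 160, 2044]); }
translate([214, 4746, 0]) cube([5560, 160, 2490]);
translate([214, 476, 0]) cube([160, 4270, 2490]);
translate([5614, 476, 0]) cube([160, 4270, 2490]);


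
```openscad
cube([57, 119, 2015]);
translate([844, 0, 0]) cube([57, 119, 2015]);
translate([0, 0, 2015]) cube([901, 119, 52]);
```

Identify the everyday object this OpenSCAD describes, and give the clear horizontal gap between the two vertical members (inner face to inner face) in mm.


A door frame. The clear opening width is 787 mm.

Two 2015 mm tall posts with a header on top — a door frame. The left jamb is 57 mm wide at x = 0; the right jamb starts at x = 844. The clear opening is 844 − 57 = 787 mm.


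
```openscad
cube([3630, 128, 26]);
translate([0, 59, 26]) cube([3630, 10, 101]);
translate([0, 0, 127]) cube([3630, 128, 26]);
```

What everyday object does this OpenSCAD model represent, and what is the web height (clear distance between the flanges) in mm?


An I-beam. The web height is 101 mm.

Two wide flanges with a thin centred web — an I-beam. Overall 153 mm minus two 26 mm flanges gives a web of 153 − 2·26 = 101 mm.


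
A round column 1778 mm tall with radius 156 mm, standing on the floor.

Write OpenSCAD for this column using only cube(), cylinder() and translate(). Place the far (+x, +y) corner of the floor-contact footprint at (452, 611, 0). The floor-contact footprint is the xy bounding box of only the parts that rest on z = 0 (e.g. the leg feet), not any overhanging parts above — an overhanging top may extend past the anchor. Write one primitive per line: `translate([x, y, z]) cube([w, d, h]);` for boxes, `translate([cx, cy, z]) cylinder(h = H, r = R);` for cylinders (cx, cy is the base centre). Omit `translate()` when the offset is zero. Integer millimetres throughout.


translate([296, 455, 0]) cylinder(h = 1778, r = 156);


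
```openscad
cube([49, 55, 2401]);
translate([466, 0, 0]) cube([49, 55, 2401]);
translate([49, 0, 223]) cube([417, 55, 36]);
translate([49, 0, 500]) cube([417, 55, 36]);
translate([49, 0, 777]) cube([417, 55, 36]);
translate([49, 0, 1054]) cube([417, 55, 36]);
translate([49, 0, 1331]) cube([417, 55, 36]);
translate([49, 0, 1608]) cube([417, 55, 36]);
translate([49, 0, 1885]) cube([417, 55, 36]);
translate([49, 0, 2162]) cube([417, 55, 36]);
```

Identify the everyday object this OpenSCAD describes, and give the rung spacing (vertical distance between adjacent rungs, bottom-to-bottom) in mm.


A ladder. The rung spacing is 277 mm.

Two tall 49×55 posts with 8 short bars between them — a ladder. Adjacent rungs sit at z = 223 and z = 500, so the spacing is 500 − 223 = 277 mm.


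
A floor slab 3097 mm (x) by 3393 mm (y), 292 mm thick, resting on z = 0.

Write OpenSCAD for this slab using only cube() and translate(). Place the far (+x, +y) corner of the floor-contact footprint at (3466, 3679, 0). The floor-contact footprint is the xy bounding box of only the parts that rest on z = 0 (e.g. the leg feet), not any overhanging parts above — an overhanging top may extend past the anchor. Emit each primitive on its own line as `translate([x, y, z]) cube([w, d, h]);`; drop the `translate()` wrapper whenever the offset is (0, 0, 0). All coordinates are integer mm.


translate([369, 286, 0]) cube([3097, 3393, 292]);


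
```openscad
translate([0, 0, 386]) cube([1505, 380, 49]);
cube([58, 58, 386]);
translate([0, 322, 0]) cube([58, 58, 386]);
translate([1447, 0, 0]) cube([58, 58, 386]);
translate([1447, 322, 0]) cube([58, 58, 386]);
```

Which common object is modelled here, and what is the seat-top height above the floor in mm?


A bench. The seat-top height is 435 mm.

A long slab on four corner posts — a bench. The slab sits at z = 386 with thickness 49, so the top is 386 + 49 = 435 mm.


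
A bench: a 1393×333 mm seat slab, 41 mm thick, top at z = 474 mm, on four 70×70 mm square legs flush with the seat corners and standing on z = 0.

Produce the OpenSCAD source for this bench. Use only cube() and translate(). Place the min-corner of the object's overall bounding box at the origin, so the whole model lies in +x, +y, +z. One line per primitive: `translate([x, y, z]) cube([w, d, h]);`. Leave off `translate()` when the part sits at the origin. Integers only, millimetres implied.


translate([0, 0, 433]) cube([1393, 333, 41]);
cube([70, 70, 433]);
translate([0, 263, 0]) cube([70, 70, 433]);
translate([1323, 0, 0]) cube([70, 70, 433]);
translate([1323, 263, 0]) cube([70, 70, 433]);


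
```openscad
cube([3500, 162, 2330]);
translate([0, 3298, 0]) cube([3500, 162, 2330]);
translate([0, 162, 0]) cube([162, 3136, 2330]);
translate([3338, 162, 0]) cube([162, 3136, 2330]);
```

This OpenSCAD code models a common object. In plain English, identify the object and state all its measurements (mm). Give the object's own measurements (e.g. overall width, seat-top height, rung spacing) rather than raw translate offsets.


The wall frame of a small rectangular building: four walls, each 2330 mm tall and 162 mm thick, enclosing a footprint 3500 mm (x) by 3460 mm (y) outside-to-outside, with no floor or roof. The front and back walls (the −y and +y sides) span the full width; the two side walls fit between them.


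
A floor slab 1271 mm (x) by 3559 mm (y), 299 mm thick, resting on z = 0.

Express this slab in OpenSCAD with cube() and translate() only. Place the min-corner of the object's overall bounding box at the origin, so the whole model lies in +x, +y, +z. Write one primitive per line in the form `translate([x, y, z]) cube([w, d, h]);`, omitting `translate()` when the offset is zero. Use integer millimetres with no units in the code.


cube([1271, 3559, 299]);


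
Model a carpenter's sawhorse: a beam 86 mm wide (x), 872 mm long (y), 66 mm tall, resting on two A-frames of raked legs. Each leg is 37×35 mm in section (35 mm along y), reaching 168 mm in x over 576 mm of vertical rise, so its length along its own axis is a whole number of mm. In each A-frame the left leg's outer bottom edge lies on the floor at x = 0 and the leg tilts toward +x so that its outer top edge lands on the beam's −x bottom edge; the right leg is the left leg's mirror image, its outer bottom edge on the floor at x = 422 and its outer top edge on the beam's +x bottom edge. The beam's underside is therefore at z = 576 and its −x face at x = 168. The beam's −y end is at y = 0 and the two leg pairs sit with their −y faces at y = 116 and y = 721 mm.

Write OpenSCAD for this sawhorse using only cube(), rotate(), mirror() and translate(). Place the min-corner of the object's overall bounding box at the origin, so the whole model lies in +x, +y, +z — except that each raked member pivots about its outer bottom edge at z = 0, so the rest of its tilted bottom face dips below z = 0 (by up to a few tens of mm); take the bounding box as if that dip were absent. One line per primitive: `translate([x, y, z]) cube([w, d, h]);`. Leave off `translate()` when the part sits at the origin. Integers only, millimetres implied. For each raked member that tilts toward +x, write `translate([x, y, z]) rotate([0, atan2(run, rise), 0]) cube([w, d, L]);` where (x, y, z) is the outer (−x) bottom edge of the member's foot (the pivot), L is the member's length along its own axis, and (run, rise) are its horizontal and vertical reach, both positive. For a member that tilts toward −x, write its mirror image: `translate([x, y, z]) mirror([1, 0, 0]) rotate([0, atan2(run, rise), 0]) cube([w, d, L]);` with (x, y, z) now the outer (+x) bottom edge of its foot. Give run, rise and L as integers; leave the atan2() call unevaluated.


// leg length = √(168² + 576²) = 600
// right-leg outer foot x = 2·168 + 86 = 422
// beam min-corner = (168, 0, 576)
translate([168, 0, 576]) cube([86, 872, 66]);
translate([0, 116, 0]) rotate([0, atan2(168, 576), 0]) cube([37, 35, 600]);
translate([422, 116, 0]) mirror([1, 0, 0]) rotate([0, atan2(168, 576), 0]) cube([37, 35, 600]);
translate([0, 721, 0]) rotate([0, atan2(168, 576), 0]) cube([37, 35, 600]);
translate([422, 721, 0]) mirror([1, 0, 0]) rotate([0, atan2(168, 576), 0]) cube([37, 35, 600]);


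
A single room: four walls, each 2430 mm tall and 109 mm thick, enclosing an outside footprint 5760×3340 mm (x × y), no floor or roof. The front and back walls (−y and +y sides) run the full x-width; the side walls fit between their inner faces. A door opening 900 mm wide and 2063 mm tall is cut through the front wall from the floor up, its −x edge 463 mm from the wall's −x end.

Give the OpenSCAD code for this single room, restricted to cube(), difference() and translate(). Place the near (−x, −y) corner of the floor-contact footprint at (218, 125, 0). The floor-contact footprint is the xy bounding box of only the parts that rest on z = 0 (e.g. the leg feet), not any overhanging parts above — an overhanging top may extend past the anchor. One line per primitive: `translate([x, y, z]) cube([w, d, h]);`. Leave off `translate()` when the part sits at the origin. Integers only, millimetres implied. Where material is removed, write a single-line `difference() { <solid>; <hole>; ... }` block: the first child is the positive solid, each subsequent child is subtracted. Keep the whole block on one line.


difference() { translate([218, 125, 0]) cube([5760, 109, 2430]); translate([681, 125, 0]) cube([900, 109, 2063]); }
translate([218, 3356, 0]) cube([5760, 109, 2430]);
translate([218, 234, 0]) cube([109, 3122, 2430]);
translate([5869, 234, 0]) cube([109, 3122, 2430]);


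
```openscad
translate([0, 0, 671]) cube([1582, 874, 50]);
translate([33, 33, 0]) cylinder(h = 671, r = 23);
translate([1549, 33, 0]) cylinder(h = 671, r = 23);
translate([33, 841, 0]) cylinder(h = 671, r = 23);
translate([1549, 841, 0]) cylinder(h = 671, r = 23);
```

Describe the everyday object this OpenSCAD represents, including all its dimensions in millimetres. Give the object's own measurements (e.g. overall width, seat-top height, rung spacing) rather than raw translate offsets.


A rectangular dining table. The top is 1582×874×50 mm with its upper surface at z = 721 mm. It stands on four round legs of 46 mm diameter, each leg's bounding box inset 10 mm from the nearest pair of top edges, running from the floor to the underside of the top.


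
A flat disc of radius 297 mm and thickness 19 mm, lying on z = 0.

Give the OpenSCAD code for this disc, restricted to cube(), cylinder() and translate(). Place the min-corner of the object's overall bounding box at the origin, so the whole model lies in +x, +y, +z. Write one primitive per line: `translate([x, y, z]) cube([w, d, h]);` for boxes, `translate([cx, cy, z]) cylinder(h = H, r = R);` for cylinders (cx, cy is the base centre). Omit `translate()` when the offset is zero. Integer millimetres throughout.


translate([297, 297, 0]) cylinder(h = 19, r = 297);


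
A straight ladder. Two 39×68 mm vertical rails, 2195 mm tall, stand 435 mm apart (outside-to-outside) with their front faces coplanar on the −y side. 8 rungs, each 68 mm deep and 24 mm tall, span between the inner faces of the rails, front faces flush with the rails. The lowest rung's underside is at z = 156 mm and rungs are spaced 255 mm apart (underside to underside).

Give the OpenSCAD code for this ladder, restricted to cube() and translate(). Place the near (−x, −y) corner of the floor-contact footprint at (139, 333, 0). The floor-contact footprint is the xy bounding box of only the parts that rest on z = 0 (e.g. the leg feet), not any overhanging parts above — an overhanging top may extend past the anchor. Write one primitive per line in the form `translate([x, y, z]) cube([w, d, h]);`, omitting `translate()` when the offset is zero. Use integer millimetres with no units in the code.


translate([139, 333, 0]) cube([39, 68, 2195]);
translate([535, 333, 0]) cube([39, 68, 2195]);
translate([178, 333, 156]) cube([357, 68, 24]);
translate([178, 333, 411]) cube([357, 68, 24]);
translate([178, 333, 666]) cube([357, 68, 24]);
translate([178, 333, 921]) cube([357, 68, 24]);
translate([178, 333, 1176]) cube([357, 68, 24]);
translate([178, 333, 1431]) cube([357, 68, 24]);
translate([178, 333, 1686]) cube([357, 68, 24]);
translate([178, 333, 1941]) cube([357, 68, 24]);


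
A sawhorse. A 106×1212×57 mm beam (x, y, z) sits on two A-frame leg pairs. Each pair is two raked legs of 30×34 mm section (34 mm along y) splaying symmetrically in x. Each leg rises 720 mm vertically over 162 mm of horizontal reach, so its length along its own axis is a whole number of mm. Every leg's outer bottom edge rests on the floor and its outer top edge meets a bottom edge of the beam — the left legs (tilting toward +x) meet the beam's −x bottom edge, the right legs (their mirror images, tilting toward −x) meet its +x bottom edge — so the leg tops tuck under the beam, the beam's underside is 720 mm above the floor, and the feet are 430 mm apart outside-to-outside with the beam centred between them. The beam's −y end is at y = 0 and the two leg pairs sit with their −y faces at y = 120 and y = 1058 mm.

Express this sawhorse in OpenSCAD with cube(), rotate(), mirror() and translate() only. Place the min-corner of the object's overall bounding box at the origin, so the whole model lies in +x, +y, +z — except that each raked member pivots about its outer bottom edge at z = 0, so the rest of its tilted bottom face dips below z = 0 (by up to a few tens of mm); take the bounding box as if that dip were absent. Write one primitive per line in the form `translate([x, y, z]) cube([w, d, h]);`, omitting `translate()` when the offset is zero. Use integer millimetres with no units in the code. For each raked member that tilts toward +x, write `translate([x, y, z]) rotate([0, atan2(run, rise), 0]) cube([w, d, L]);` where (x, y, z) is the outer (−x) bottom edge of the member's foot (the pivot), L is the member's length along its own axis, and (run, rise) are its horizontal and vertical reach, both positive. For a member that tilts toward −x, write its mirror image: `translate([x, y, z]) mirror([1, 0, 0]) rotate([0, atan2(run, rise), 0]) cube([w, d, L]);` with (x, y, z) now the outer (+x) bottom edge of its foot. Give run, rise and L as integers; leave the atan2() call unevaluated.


translate([162, 0, 720]) cube([106, 1212, 57]);
translate([0, 120, 0]) rotate([0, atan2(162, 720), 0]) cube([30, 34, 738]);
translate([430, 120, 0]) mirror([1, 0, 0]) rotate([0, atan2(162, 720), 0]) cube([30, 34, 738]);
translate([0, 1058, 0]) rotate([0, atan2(162, 720), 0]) cube([30, 34, 738]);
translate([430, 1058, 0]) mirror([1, 0, 0]) rotate([0, atan2(162, 720), 0]) cube([30, 34, 738]);


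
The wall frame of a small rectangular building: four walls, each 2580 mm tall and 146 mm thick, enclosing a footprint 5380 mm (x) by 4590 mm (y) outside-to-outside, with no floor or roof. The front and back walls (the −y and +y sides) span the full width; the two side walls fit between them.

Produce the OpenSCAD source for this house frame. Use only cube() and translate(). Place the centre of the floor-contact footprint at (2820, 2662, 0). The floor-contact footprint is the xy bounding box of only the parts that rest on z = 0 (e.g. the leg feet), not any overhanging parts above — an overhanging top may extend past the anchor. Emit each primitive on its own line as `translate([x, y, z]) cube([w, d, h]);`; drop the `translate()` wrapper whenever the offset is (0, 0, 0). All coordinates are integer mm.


translate([130, 367, 0]) cube([5380, 146, 2580]);
translate([130, 4811, 0]) cube([5380, 146, 2580]);
translate([130, 513, 0]) cube([146, 4298, 2580]);
translate([5364, 513, 0]) cube([146, 4298, 2580]);


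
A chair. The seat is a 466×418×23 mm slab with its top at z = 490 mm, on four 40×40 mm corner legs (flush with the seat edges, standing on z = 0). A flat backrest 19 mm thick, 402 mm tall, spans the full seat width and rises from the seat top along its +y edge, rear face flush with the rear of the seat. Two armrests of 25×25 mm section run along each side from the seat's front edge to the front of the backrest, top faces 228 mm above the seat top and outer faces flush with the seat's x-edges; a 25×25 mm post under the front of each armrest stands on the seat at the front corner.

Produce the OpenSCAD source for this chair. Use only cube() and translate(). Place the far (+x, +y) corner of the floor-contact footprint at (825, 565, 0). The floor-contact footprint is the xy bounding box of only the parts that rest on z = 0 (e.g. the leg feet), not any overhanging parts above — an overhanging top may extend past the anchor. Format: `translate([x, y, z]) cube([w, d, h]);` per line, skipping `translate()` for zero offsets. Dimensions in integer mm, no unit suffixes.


translate([359, 147, 467]) cube([466, 418, 23]);
translate([359, 147, 0]) cube([40, 40, 467]);
translate([785, 147, 0]) cube([40, 40, 467]);
translate([359, 525, 0]) cube([40, 40, 467]);
translate([785, 525, 0]) cube([40, 40, 467]);
translate([359, 546, 490]) cube([466, 19, 402]);
translate([359, 147, 693]) cube([25, 399, 25]);
translate([800, 147, 693]) cube([25, 399, 25]);
translate([359, 147, 490]) cube([25, 25, 203]);
translate([800, 147, 490]) cube([25, 25, 203]);


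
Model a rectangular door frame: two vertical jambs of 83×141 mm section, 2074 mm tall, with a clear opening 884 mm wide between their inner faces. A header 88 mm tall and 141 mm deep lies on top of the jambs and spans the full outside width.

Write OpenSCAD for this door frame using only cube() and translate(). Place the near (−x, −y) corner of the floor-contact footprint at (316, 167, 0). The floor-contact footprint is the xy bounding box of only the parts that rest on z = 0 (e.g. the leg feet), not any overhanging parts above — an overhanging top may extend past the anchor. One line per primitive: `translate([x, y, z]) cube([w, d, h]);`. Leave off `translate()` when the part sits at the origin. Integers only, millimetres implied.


translate([316, 167, 0]) cube([83, 141, 2074]);
translate([1283, 167, 0]) cube([83, 141, 2074]);
translate([316, 167, 2074]) cube([1050, 141, 88]);


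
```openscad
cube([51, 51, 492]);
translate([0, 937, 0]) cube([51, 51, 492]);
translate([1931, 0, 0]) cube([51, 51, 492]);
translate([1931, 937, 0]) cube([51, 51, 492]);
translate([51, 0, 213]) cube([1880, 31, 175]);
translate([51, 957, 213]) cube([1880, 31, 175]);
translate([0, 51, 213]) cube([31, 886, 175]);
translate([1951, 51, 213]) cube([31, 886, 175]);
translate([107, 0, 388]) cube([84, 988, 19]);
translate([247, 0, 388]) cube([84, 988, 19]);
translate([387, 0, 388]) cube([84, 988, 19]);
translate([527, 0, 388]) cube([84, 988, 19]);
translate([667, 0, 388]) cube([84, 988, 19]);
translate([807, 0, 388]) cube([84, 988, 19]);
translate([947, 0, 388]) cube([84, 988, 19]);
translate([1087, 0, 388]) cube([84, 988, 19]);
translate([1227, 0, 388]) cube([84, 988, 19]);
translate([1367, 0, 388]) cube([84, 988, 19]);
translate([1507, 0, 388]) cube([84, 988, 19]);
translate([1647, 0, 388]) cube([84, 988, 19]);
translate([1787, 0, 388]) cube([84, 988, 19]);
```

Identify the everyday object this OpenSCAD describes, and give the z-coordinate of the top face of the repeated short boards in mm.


A bed frame. The slat-top height is 407 mm.

Four posts, four rails, and a row of slats — a bed frame. Slats sit on the rails at z = 213 + 175 = 388; with slat thickness 19, the top is 407 mm.


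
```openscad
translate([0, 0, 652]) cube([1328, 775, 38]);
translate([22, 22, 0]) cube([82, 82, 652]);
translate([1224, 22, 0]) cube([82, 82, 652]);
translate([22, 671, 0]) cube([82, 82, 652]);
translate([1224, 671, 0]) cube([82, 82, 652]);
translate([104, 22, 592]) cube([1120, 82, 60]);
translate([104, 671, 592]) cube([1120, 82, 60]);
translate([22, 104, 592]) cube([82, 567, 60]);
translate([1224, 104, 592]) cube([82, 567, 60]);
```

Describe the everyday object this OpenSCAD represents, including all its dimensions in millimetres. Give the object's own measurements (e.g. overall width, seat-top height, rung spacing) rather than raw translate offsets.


A rectangular dining table. The top is 1328×775×38 mm with its upper surface at z = 690 mm. It stands on four 82×82 mm square legs, each inset 22 mm from the nearest pair of top edges, running from the floor to the underside of the top. Four apron rails, 82 mm thick and 60 mm tall, run between adjacent legs with their top edges flush with the underside of the top and their outer faces flush with the legs' outer faces.


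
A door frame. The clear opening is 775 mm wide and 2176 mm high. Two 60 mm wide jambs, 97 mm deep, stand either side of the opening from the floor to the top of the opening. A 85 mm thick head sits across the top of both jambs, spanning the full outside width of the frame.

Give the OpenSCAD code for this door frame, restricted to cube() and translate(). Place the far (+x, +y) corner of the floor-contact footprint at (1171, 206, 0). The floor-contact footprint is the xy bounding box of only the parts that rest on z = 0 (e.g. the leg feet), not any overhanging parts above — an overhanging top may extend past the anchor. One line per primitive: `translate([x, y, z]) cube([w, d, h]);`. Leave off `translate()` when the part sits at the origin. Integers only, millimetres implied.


translate([276, 109, 0]) cube([60, 97, 2176]);
translate([1111, 109, 0]) cube([60, 97, 2176]);
translate([276, 109, 2176]) cube([895, 97, 85]);


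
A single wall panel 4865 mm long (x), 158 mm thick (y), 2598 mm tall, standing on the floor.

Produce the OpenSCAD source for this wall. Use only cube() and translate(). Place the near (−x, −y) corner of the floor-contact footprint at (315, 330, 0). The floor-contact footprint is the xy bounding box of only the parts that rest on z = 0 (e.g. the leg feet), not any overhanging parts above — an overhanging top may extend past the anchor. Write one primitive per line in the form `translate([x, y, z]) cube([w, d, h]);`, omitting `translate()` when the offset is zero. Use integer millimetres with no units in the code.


translate([315, 330, 0]) cube([4865, 158, 2598]);


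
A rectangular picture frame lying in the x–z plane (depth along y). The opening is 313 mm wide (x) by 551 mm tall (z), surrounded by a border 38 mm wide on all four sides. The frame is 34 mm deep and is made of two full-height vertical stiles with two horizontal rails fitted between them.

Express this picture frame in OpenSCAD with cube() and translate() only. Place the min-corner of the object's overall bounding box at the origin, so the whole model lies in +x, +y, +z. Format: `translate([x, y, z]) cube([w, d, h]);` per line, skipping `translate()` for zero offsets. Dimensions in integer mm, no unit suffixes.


cube([38, 34, 627]);
translate([351, 0, 0]) cube([38, 34, 627]);
translate([38, 0, 0]) cube([313, 34, 38]);
translate([38, 0, 589]) cube([313, 34, 38]);


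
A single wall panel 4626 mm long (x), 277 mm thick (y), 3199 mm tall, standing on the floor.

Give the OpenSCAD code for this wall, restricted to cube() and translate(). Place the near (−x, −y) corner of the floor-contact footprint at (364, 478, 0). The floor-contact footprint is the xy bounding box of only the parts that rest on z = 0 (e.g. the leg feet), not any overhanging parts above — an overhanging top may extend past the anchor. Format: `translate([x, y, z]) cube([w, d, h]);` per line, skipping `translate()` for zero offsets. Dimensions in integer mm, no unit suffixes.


translate([364, 478, 0]) cube([4626, 277, 3199]);


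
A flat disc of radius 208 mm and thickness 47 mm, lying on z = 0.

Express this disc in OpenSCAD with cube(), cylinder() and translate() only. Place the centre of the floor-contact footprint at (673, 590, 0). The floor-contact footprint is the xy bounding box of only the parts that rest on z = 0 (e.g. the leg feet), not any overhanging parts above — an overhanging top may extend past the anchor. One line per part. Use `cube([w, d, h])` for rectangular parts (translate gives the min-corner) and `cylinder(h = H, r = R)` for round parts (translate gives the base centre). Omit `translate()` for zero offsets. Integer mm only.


translate([673, 590, 0]) cylinder(h = 47, r = 208);


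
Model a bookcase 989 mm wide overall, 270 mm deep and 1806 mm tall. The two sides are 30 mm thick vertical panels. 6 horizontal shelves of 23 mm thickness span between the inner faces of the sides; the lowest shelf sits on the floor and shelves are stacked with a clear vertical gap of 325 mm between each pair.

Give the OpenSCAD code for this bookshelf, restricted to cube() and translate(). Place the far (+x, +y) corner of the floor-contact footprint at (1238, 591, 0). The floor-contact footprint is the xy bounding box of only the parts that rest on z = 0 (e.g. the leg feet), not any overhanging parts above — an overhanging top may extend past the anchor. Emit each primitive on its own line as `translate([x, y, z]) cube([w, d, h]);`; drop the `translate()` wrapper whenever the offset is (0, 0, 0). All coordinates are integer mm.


translate([249, 321, 0]) cube([30, 270, 1806]);
translate([1208, 321, 0]) cube([30, 270, 1806]);
translate([279, 321, 0]) cube([929, 270, 23]);
translate([279, 321, 348]) cube([929, 270, 23]);
translate([279, 321, 696]) cube([929, 270, 23]);
translate([279, 321, 1044]) cube([929, 270, 23]);
translate([279, 321, 1392]) cube([929, 270, 23]);
translate([279, 321, 1740]) cube([929, 270, 23]);


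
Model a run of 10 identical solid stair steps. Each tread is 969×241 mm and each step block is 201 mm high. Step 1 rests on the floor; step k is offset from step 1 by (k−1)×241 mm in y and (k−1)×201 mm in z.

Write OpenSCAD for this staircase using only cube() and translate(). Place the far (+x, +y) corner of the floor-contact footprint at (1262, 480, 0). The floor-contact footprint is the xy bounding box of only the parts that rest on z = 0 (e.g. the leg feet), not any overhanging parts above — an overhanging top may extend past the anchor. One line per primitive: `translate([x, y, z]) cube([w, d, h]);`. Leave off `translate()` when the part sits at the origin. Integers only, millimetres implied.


translate([293, 239, 0]) cube([969, 241, 201]);
translate([293, 480, 201]) cube([969, 241, 201]);
translate([293, 721, 402]) cube([969, 241, 201]);
translate([293, 962, 603]) cube([969, 241, 201]);
translate([293, 1203, 804]) cube([969, 241, 201]);
translate([293, 1444, 1005]) cube([969, 241, 201]);
translate([293, 1685, 1206]) cube([969, 241, 201]);
translate([293, 1926, 1407]) cube([969, 241, 201]);
translate([293, 2167, 1608]) cube([969, 241, 201]);
translate([293, 2408, 1809]) cube([969, 241, 201]);


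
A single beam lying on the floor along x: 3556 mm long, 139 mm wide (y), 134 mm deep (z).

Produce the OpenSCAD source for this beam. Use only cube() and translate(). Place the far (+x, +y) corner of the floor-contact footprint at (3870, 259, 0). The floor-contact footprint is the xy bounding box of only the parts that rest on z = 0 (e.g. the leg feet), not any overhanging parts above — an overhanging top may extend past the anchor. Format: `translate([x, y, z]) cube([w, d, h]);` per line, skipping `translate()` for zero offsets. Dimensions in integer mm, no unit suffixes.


translate([314, 120, 0]) cube([3556, 139, 134]);


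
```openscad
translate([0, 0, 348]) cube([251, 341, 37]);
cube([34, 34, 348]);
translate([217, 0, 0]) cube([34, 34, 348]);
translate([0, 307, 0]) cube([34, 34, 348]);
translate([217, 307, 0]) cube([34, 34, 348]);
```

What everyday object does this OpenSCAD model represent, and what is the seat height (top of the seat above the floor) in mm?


A stool. The seat height is 385 mm.

A 251×341×37 slab at z = 348 on four corner posts — a stool. The seat top is 348 + 37 = 385 mm.


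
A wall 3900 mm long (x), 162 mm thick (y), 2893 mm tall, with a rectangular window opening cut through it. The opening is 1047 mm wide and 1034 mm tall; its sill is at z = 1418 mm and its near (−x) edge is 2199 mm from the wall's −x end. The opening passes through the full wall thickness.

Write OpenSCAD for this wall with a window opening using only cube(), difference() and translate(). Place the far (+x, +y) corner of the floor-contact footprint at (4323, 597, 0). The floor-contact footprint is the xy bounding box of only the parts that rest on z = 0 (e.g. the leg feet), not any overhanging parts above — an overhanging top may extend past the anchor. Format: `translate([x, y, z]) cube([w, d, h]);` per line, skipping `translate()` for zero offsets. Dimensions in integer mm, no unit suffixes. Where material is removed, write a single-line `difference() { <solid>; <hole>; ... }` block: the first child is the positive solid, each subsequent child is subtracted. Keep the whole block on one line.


difference() { translate([423, 435, 0]) cube([3900, 162, 2893]); translate([2622, 435, 1418]) cube([1047, 162, 1034]); }


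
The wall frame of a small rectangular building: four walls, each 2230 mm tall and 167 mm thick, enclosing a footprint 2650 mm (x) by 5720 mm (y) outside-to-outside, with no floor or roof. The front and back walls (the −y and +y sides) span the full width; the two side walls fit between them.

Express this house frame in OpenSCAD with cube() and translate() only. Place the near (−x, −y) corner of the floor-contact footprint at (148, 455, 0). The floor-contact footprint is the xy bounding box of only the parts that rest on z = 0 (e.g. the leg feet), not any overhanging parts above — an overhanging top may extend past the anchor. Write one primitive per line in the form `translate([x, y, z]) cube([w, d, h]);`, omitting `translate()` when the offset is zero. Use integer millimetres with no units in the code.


translate([148, 455, 0]) cube([2650, 167, 2230]);
translate([148, 6008, 0]) cube([2650, 167, 2230]);
translate([148, 622, 0]) cube([167, 5386, 2230]);
translate([2631, 622, 0]) cube([167, 5386, 2230]);


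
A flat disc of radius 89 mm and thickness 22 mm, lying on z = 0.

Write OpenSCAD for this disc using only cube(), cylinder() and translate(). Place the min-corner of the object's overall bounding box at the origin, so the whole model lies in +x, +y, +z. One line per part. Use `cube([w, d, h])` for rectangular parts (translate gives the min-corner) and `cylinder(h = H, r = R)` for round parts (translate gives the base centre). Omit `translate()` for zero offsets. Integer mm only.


translate([89, 89, 0]) cylinder(h = 22, r = 89);


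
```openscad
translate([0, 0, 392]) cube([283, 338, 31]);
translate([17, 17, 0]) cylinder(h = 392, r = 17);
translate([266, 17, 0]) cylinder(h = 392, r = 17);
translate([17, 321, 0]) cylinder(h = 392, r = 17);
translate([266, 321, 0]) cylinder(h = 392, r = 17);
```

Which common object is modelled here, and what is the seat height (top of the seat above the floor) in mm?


A stool. The seat height is 423 mm.

A 283×338×31 slab at z = 392 on four corner cylinders — a stool. The seat top is 392 + 31 = 423 mm.


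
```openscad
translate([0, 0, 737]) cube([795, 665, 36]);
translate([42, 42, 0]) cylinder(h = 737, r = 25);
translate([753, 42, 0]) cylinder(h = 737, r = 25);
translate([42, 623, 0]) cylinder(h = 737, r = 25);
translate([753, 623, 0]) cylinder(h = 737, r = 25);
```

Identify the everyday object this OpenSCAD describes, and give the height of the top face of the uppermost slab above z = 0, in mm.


A table. The table height is 773 mm.

A 795×665×36 slab sits at z = 737 on four Ø50 mm round legs — a table. The top surface is at 737 + 36 = 773 mm.


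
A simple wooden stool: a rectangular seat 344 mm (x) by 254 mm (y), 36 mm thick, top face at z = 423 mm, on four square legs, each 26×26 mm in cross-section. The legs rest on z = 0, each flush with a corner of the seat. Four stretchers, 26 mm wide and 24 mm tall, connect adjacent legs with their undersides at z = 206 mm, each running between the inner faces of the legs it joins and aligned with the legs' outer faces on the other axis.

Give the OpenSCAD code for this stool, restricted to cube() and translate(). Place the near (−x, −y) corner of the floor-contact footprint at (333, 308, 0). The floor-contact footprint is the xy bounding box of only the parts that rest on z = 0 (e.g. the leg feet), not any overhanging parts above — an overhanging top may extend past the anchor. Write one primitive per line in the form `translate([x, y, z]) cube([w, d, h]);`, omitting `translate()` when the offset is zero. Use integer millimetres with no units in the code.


translate([333, 308, 387]) cube([344, 254, 36]);
translate([333, 308, 0]) cube([26, 26, 387]);
translate([651, 308, 0]) cube([26, 26, 387]);
translate([333, 536, 0]) cube([26, 26, 387]);
translate([651, 536, 0]) cube([26, 26, 387]);
translate([359, 308, 206]) cube([292, 26, 24]);
translate([359, 536, 206]) cube([292, 26, 24]);
translate([333, 334, 206]) cube([26, 202, 24]);
translate([651, 334, 206]) cube([26, 202, 24]);


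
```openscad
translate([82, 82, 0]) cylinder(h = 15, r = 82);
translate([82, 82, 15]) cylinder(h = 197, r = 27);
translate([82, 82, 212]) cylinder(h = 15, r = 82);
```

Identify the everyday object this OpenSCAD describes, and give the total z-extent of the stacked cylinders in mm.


A spool. The overall height is 227 mm.

Three coaxial cylinders, large–small–large — a spool. Two 15 mm flanges and a 197 mm core give 15 + 197 + 15 = 227 mm.
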